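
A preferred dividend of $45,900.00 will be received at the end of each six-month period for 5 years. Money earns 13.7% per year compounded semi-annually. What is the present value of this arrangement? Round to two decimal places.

$324,629.63

This is an ordinary annuity: 10 payments of $45,900.00 at the end of each six-month period.
Periodic rate r = 0.137/2 per half-year; n is counted in half-years.
PV = PMT × [(1 − (1+r)^−n)/r] = 45,900 × [1 − (1+r)^−10] / r = $324,629.63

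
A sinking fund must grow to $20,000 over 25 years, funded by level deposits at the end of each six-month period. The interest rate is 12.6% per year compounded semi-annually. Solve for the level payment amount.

Level ordinary annuity; solve FV = PMT × [((1+r)^n − 1)/r] for PMT.
Periodic rate r = 0.126/2 per half-year; n is counted in half-years.
With n = 50: PMT = 20,000 / ([((1+r)^n − 1)/r]) = $62.33

$62.33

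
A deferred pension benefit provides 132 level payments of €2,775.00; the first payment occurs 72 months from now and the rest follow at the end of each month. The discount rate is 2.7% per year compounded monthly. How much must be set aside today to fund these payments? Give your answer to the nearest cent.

Ordinary annuity of 132 payments, first payment at period 72.
Periodic rate r = 0.027/12 per month; n is counted in months.
The ordinary-annuity PV formula values the stream one period before the first payment (period 71); discount that back 71 periods:
PV₀ = 2,775 × [1 − (1+r)^−132] / r × (1+r)^−71 = €269,910.23

€269,910.23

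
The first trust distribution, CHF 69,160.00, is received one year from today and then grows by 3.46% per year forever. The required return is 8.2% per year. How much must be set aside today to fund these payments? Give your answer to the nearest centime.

CHF 1,459,071.73

Periodic rate r = 0.082 per year.
Growing perpetuity (Gordon): PV = PMT₁ / (r − g) = 69,160 / (r − 0.0346) = CHF 1,459,071.73.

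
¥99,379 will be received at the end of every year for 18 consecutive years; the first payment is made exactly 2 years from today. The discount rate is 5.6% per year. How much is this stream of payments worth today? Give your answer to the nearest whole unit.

Ordinary annuity of 18 payments, first payment at period 2.
Periodic rate r = 0.056 per year.
The ordinary-annuity PV formula values the stream one period before the first payment (period 1); discount that back 1 periods:
PV₀ = 99,379 × [1 − (1+r)^−18] / r × (1+r)^−1 = ¥1,050,296

¥1,050,296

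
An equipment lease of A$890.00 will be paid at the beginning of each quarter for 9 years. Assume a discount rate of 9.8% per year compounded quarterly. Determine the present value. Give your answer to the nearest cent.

A$21,645.93

This is an annuity due: 36 payments of A$890.00 at the beginning of each quarter.
Periodic rate r = 0.098/4 per quarter; n is counted in quarters.
PV = PMT × [(1 − (1+r)^−n)/r] × (1+r) = 890 × [1 − (1+r)^−36] / r × (1+r) = A$21,645.93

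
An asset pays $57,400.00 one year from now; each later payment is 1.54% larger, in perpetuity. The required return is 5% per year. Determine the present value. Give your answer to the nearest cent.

Periodic rate r = 0.05 per year.
Growing perpetuity (Gordon): PV = PMT₁ / (r − g) = 57,400 / (r − 0.0154) = $1,658,959.54.

$1,658,959.54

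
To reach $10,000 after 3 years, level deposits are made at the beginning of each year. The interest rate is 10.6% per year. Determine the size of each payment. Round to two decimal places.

Level annuity due; solve FV = PMT × [((1+r)^n − 1)/r] × (1+r) for PMT.
Periodic rate r = 0.106 per year.
With n = 3: PMT = 10,000 / ([((1+r)^n − 1)/r] × (1+r)) = $2,715.82

$2,715.82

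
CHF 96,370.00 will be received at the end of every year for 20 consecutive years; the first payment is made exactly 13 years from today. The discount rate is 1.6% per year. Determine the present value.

Ordinary annuity of 20 payments, first payment at period 13.
Periodic rate r = 0.016 per year.
The ordinary-annuity PV formula values the stream one period before the first payment (period 12); discount that back 12 periods:
PV₀ = 96,370 × [1 − (1+r)^−20] / r × (1+r)^−12 = CHF 1,354,194.69

CHF 1,354,194.69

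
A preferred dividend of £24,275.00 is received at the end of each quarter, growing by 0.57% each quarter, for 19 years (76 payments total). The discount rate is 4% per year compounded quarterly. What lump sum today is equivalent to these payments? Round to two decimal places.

Periodic rate r = 0.04/4 per quarter; n is counted in quarters.
Growing ordinary annuity: PV = PMT₁ × [1 − ((1+g)/(1+r))^n] / (r − g) = 24,275 × [1 − ((1+0.0057)/(1+r))^76] / (r − 0.0057) = £1,563,390.34.

£1,563,390.34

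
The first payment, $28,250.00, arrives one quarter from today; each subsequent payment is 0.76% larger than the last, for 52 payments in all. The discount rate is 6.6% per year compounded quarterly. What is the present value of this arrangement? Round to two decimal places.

Periodic rate r = 0.066/4 per quarter; n is counted in quarters.
Growing ordinary annuity: PV = PMT₁ × [1 − ((1+g)/(1+r))^n] / (r − g) = 28,250 × [1 − ((1+0.0076)/(1+r))^52] / (r − 0.0076) = $1,164,931.30.

$1,164,931.30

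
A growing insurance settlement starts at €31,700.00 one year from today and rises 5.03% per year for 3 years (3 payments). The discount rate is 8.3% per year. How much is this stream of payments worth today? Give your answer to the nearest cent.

Periodic rate r = 0.083 per year.
Growing ordinary annuity: PV = PMT₁ × [1 − ((1+g)/(1+r))^n] / (r − g) = 31,700 × [1 − ((1+0.0503)/(1+r))^3] / (r − 0.0503) = €85,186.94.

€85,186.94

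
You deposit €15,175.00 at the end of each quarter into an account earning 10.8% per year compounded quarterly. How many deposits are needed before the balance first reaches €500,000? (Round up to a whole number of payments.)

Periodic rate r = 0.108/4 per quarter; n is counted in quarters.
Ordinary annuity FV: 500,000 = 15,175 × [((1+r)^n − 1)/r].
(1+r)^n = 1 + 500,000 × r / 15,175, so n = ln(1 + 500,000·r/15,175) / ln(1+r) = 23.89.
Round up to a whole number of payments: n = 24.

24 payments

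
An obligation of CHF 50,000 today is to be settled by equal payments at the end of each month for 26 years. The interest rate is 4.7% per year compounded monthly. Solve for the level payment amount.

CHF 277.91

Level ordinary annuity; solve PV = PMT × [(1 − (1+r)^−n)/r] for PMT.
Periodic rate r = 0.047/12 per month; n is counted in months.
With n = 312: PMT = 50,000 / ([(1 − (1+r)^−n)/r]) = CHF 277.91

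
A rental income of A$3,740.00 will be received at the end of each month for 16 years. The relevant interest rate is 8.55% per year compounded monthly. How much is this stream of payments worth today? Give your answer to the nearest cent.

This is an ordinary annuity: 192 payments of A$3,740.00 at the end of each month.
Periodic rate r = 0.0855/12 per month; n is counted in months.
PV = PMT × [(1 − (1+r)^−n)/r] = 3,740 × [1 − (1+r)^−192] / r = A$390,611.54

A$390,611.54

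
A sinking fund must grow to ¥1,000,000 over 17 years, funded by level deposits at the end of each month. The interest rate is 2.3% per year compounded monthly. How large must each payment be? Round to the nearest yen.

¥4,011

Level ordinary annuity; solve FV = PMT × [((1+r)^n − 1)/r] for PMT.
Periodic rate r = 0.023/12 per month; n is counted in months.
With n = 204: PMT = 1,000,000 / ([((1+r)^n − 1)/r]) = ¥4,011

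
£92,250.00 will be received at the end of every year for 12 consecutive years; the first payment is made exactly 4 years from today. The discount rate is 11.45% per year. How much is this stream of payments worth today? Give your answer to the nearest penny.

£423,522.25

Ordinary annuity of 12 payments, first payment at period 4.
Periodic rate r = 0.1145 per year.
The ordinary-annuity PV formula values the stream one period before the first payment (period 3); discount that back 3 periods:
PV₀ = 92,250 × [1 − (1+r)^−12] / r × (1+r)^−3 = £423,522.25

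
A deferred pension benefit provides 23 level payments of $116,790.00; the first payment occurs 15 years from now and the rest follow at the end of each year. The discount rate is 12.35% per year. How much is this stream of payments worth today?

Ordinary annuity of 23 payments, first payment at period 15.
Periodic rate r = 0.1235 per year.
The ordinary-annuity PV formula values the stream one period before the first payment (period 14); discount that back 14 periods:
PV₀ = 116,790 × [1 − (1+r)^−23] / r × (1+r)^−14 = $172,510.44

$172,510.44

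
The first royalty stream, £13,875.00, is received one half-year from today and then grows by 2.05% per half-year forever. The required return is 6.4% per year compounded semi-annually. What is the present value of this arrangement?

£1,206,521.74

Periodic rate r = 0.064/2 per half-year.
Growing perpetuity (Gordon): PV = PMT₁ / (r − g) = 13,875 / (r − 0.0205) = £1,206,521.74.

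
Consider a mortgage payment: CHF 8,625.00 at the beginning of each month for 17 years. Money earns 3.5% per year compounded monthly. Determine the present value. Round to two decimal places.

CHF 1,328,544.07

This is an annuity due: 204 payments of CHF 8,625.00 at the beginning of each month.
Periodic rate r = 0.035/12 per month; n is counted in months.
PV = PMT × [(1 − (1+r)^−n)/r] × (1+r) = 8,625 × [1 − (1+r)^−204] / r × (1+r) = CHF 1,328,544.07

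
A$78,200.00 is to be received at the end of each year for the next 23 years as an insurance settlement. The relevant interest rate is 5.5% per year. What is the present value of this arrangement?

This is an ordinary annuity: 23 payments of A$78,200.00 at the end of each year.
Periodic rate r = 0.055 per year.
PV = PMT × [(1 − (1+r)^−n)/r] = 78,200 × [1 − (1+r)^−23] / r = A$1,006,828.32

A$1,006,828.32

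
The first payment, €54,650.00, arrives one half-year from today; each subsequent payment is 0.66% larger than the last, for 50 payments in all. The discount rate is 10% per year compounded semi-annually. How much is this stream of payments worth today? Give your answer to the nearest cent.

Periodic rate r = 0.1/2 per half-year; n is counted in half-years.
Growing ordinary annuity: PV = PMT₁ × [1 − ((1+g)/(1+r))^n] / (r − g) = 54,650 × [1 − ((1+0.0066)/(1+r))^50] / (r − 0.0066) = €1,106,642.15.

€1,106,642.15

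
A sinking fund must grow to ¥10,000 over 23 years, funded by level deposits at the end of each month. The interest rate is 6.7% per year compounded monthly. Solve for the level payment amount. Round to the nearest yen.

¥15

Level ordinary annuity; solve FV = PMT × [((1+r)^n − 1)/r] for PMT.
Periodic rate r = 0.067/12 per month; n is counted in months.
With n = 276: PMT = 10,000 / ([((1+r)^n − 1)/r]) = ¥15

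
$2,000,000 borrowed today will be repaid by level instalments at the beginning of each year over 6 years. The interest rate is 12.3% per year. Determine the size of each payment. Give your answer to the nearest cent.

Level annuity due; solve PV = PMT × [(1 − (1+r)^−n)/r] × (1+r) for PMT.
Periodic rate r = 0.123 per year.
With n = 6: PMT = 2,000,000 / ([(1 − (1+r)^−n)/r] × (1+r)) = $436,858.09

$436,858.09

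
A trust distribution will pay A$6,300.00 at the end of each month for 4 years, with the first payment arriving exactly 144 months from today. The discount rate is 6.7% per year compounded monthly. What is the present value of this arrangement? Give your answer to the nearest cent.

A$119,356.69

Ordinary annuity of 48 payments, first payment at period 144.
Periodic rate r = 0.067/12 per month; n is counted in months.
The ordinary-annuity PV formula values the stream one period before the first payment (period 143); discount that back 143 periods:
PV₀ = 6,300 × [1 − (1+r)^−48] / r × (1+r)^−143 = A$119,356.69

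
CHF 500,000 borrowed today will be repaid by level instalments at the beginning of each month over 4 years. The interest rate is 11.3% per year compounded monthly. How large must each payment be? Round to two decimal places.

CHF 12,874.49

Level annuity due; solve PV = PMT × [(1 − (1+r)^−n)/r] × (1+r) for PMT.
Periodic rate r = 0.113/12 per month; n is counted in months.
With n = 48: PMT = 500,000 / ([(1 − (1+r)^−n)/r] × (1+r)) = CHF 12,874.49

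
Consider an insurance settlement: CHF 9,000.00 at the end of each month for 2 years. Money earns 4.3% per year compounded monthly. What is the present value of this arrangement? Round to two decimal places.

This is an ordinary annuity: 24 payments of CHF 9,000.00 at the end of each month.
Periodic rate r = 0.043/12 per month; n is counted in months.
PV = PMT × [(1 − (1+r)^−n)/r] = 9,000 × [1 − (1+r)^−24] / r = CHF 206,618.34

CHF 206,618.34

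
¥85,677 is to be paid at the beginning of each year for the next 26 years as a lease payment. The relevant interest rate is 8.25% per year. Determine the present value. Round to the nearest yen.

This is an annuity due: 26 payments of ¥85,677 at the beginning of each year.
Periodic rate r = 0.0825 per year.
PV = PMT × [(1 − (1+r)^−n)/r] × (1+r) = 85,677 × [1 − (1+r)^−26] / r × (1+r) = ¥981,062

¥981,062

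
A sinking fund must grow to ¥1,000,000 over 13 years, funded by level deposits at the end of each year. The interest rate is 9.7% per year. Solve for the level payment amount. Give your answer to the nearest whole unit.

¥41,598

Level ordinary annuity; solve FV = PMT × [((1+r)^n − 1)/r] for PMT.
Periodic rate r = 0.097 per year.
With n = 13: PMT = 1,000,000 / ([((1+r)^n − 1)/r]) = ¥41,598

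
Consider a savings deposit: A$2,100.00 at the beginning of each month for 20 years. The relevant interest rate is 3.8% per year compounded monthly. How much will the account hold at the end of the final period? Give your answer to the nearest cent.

A$755,540.12

This is an annuity due: 240 deposits of A$2,100.00 at the beginning of each month.
Periodic rate r = 0.038/12 per month; n is counted in months.
FV = PMT × [((1+r)^n − 1)/r] × (1+r) = 2,100 × [(1+r)^240 − 1] / r × (1+r) = A$755,540.12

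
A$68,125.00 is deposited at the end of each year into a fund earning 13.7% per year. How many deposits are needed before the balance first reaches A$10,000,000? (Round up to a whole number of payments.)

24 payments

Periodic rate r = 0.137 per year.
Ordinary annuity FV: 10,000,000 = 68,125 × [((1+r)^n − 1)/r].
(1+r)^n = 1 + 10,000,000 × r / 68,125, so n = ln(1 + 10,000,000·r/68,125) / ln(1+r) = 23.75.
Round up to a whole number of payments: n = 24.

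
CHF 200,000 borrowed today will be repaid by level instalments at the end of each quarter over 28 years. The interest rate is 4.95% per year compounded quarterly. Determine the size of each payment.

Level ordinary annuity; solve PV = PMT × [(1 − (1+r)^−n)/r] for PMT.
Periodic rate r = 0.0495/4 per quarter; n is counted in quarters.
With n = 112: PMT = 200,000 / ([(1 − (1+r)^−n)/r]) = CHF 3,309.75

CHF 3,309.75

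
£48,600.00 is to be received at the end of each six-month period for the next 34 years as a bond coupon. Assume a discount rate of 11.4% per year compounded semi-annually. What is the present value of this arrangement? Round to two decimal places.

This is an ordinary annuity: 68 payments of £48,600.00 at the end of each six-month period.
Periodic rate r = 0.114/2 per half-year; n is counted in half-years.
PV = PMT × [(1 − (1+r)^−n)/r] = 48,600 × [1 − (1+r)^−68] / r = £832,968.01

£832,968.01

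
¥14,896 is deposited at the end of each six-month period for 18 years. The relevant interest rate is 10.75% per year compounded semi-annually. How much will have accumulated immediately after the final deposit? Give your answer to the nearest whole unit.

¥1,547,787

This is an ordinary annuity: 36 deposits of ¥14,896 at the end of each six-month period.
Periodic rate r = 0.1075/2 per half-year; n is counted in half-years.
FV = PMT × [((1+r)^n − 1)/r] = 14,896 × [(1+r)^36 − 1] / r = ¥1,547,787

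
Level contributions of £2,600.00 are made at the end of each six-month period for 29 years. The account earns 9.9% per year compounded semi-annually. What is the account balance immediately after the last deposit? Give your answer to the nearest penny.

£813,139.71

This is an ordinary annuity: 58 deposits of £2,600.00 at the end of each six-month period.
Periodic rate r = 0.099/2 per half-year; n is counted in half-years.
FV = PMT × [((1+r)^n − 1)/r] = 2,600 × [(1+r)^58 − 1] / r = £813,139.71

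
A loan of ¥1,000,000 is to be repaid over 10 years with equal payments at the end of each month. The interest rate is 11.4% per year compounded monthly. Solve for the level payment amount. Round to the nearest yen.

Level ordinary annuity; solve PV = PMT × [(1 − (1+r)^−n)/r] for PMT.
Periodic rate r = 0.114/12 per month; n is counted in months.
With n = 120: PMT = 1,000,000 / ([(1 − (1+r)^−n)/r]) = ¥14,002

¥14,002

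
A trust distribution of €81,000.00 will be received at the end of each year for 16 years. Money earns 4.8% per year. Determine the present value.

€890,490.94

This is an ordinary annuity: 16 payments of €81,000.00 at the end of each year.
Periodic rate r = 0.048 per year.
PV = PMT × [(1 − (1+r)^−n)/r] = 81,000 × [1 − (1+r)^−16] / r = €890,490.94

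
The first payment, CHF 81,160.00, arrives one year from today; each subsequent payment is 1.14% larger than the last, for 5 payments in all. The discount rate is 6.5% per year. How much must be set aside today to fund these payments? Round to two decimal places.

CHF 344,561.34

Periodic rate r = 0.065 per year.
Growing ordinary annuity: PV = PMT₁ × [1 − ((1+g)/(1+r))^n] / (r − g) = 81,160 × [1 − ((1+0.0114)/(1+r))^5] / (r − 0.0114) = CHF 344,561.34.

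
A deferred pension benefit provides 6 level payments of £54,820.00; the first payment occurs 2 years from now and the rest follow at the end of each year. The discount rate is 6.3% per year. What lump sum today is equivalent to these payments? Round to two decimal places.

Ordinary annuity of 6 payments, first payment at period 2.
Periodic rate r = 0.063 per year.
The ordinary-annuity PV formula values the stream one period before the first payment (period 1); discount that back 1 periods:
PV₀ = 54,820 × [1 − (1+r)^−6] / r × (1+r)^−1 = £251,218.67

£251,218.67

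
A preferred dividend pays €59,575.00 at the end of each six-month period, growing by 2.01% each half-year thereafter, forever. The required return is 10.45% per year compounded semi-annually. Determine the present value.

Periodic rate r = 0.1045/2 per half-year.
Growing perpetuity (Gordon): PV = PMT₁ / (r − g) = 59,575 / (r − 0.0201) = €1,853,032.66.

€1,853,032.66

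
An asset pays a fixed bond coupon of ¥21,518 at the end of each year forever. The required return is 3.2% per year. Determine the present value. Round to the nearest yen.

Periodic rate r = 0.032 per year.
Level perpetuity: PV = PMT / r = 21,518 / (0.032) = ¥672,438.

¥672,438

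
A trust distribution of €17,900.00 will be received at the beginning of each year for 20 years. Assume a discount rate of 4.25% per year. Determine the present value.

This is an annuity due: 20 payments of €17,900.00 at the beginning of each year.
Periodic rate r = 0.0425 per year.
PV = PMT × [(1 − (1+r)^−n)/r] × (1+r) = 17,900 × [1 − (1+r)^−20] / r × (1+r) = €248,082.84

€248,082.84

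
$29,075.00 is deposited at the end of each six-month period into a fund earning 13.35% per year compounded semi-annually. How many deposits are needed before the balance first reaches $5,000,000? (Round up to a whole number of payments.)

40 payments

Periodic rate r = 0.1335/2 per half-year; n is counted in half-years.
Ordinary annuity FV: 5,000,000 = 29,075 × [((1+r)^n − 1)/r].
(1+r)^n = 1 + 5,000,000 × r / 29,075, so n = ln(1 + 5,000,000·r/29,075) / ln(1+r) = 39.06.
Round up to a whole number of payments: n = 40.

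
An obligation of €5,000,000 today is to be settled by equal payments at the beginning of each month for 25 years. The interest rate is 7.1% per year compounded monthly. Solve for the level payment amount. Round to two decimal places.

€35,448.82

Level annuity due; solve PV = PMT × [(1 − (1+r)^−n)/r] × (1+r) for PMT.
Periodic rate r = 0.071/12 per month; n is counted in months.
With n = 300: PMT = 5,000,000 / ([(1 − (1+r)^−n)/r] × (1+r)) = €35,448.82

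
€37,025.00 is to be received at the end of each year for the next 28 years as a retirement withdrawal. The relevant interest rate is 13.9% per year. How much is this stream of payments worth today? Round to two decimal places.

This is an ordinary annuity: 28 payments of €37,025.00 at the end of each year.
Periodic rate r = 0.139 per year.
PV = PMT × [(1 − (1+r)^−n)/r] = 37,025 × [1 − (1+r)^−28] / r = €259,403.59

€259,403.59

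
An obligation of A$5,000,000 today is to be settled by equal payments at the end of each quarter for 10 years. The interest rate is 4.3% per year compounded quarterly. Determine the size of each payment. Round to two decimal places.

A$154,455.62

Level ordinary annuity; solve PV = PMT × [(1 − (1+r)^−n)/r] for PMT.
Periodic rate r = 0.043/4 per quarter; n is counted in quarters.
With n = 40: PMT = 5,000,000 / ([(1 − (1+r)^−n)/r]) = A$154,455.62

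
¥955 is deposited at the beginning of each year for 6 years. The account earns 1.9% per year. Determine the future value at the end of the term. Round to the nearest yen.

This is an annuity due: 6 deposits of ¥955 at the beginning of each year.
Periodic rate r = 0.019 per year.
FV = PMT × [((1+r)^n − 1)/r] × (1+r) = 955 × [(1+r)^6 − 1] / r × (1+r) = ¥6,123

¥6,123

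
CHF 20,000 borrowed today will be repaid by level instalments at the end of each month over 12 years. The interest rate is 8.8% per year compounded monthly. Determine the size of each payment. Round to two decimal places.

Level ordinary annuity; solve PV = PMT × [(1 − (1+r)^−n)/r] for PMT.
Periodic rate r = 0.088/12 per month; n is counted in months.
With n = 144: PMT = 20,000 / ([(1 − (1+r)^−n)/r]) = CHF 225.36

CHF 225.36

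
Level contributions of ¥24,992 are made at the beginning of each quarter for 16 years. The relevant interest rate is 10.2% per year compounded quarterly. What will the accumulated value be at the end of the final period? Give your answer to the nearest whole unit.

This is an annuity due: 64 deposits of ¥24,992 at the beginning of each quarter.
Periodic rate r = 0.102/4 per quarter; n is counted in quarters.
FV = PMT × [((1+r)^n − 1)/r] × (1+r) = 24,992 × [(1+r)^64 − 1] / r × (1+r) = ¥4,030,852

¥4,030,852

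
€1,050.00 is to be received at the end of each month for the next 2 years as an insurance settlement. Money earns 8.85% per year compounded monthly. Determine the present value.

This is an ordinary annuity: 24 payments of €1,050.00 at the end of each month.
Periodic rate r = 0.0885/12 per month; n is counted in months.
PV = PMT × [(1 − (1+r)^−n)/r] = 1,050 × [1 − (1+r)^−24] / r = €23,018.26

€23,018.26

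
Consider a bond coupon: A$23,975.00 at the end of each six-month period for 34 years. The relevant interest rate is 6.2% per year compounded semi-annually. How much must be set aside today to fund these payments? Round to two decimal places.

A$676,379.07

This is an ordinary annuity: 68 payments of A$23,975.00 at the end of each six-month period.
Periodic rate r = 0.062/2 per half-year; n is counted in half-years.
PV = PMT × [(1 − (1+r)^−n)/r] = 23,975 × [1 − (1+r)^−68] / r = A$676,379.07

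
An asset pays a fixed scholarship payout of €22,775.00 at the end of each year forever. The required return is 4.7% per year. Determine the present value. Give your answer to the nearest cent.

€484,574.47

Periodic rate r = 0.047 per year.
Level perpetuity: PV = PMT / r = 22,775 / (0.047) = €484,574.47.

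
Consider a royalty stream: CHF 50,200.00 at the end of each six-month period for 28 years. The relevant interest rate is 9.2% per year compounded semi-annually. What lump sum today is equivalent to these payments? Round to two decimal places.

CHF 1,003,367.37

This is an ordinary annuity: 56 payments of CHF 50,200.00 at the end of each six-month period.
Periodic rate r = 0.092/2 per half-year; n is counted in half-years.
PV = PMT × [(1 − (1+r)^−n)/r] = 50,200 × [1 − (1+r)^−56] / r = CHF 1,003,367.37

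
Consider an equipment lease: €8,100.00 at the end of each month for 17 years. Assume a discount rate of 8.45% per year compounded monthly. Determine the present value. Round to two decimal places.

€875,423.04

This is an ordinary annuity: 204 payments of €8,100.00 at the end of each month.
Periodic rate r = 0.0845/12 per month; n is counted in months.
PV = PMT × [(1 − (1+r)^−n)/r] = 8,100 × [1 − (1+r)^−204] / r = €875,423.04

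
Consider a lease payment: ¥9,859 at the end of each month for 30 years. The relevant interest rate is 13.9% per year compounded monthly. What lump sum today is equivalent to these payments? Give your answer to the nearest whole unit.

¥837,666

This is an ordinary annuity: 360 payments of ¥9,859 at the end of each month.
Periodic rate r = 0.139/12 per month; n is counted in months.
PV = PMT × [(1 − (1+r)^−n)/r] = 9,859 × [1 − (1+r)^−360] / r = ¥837,666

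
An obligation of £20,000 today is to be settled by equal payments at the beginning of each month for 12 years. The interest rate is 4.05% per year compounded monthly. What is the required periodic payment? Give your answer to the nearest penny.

Level annuity due; solve PV = PMT × [(1 − (1+r)^−n)/r] × (1+r) for PMT.
Periodic rate r = 0.0405/12 per month; n is counted in months.
With n = 144: PMT = 20,000 / ([(1 − (1+r)^−n)/r] × (1+r)) = £175.00

£175.00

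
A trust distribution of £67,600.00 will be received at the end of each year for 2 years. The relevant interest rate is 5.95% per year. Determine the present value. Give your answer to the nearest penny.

This is an ordinary annuity: 2 payments of £67,600.00 at the end of each year.
Periodic rate r = 0.0595 per year.
PV = PMT × [(1 − (1+r)^−n)/r] = 67,600 × [1 − (1+r)^−2] / r = £124,024.24

£124,024.24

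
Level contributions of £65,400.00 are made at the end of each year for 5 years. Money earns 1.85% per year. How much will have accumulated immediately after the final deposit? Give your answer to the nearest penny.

This is an ordinary annuity: 5 deposits of £65,400.00 at the end of each year.
Periodic rate r = 0.0185 per year.
FV = PMT × [((1+r)^n − 1)/r] = 65,400 × [(1+r)^5 − 1] / r = £339,324.91

£339,324.91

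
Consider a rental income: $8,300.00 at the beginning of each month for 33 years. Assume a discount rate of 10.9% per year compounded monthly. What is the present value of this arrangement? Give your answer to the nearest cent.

This is an annuity due: 396 payments of $8,300.00 at the beginning of each month.
Periodic rate r = 0.109/12 per month; n is counted in months.
PV = PMT × [(1 − (1+r)^−n)/r] × (1+r) = 8,300 × [1 − (1+r)^−396] / r × (1+r) = $896,377.94

$896,377.94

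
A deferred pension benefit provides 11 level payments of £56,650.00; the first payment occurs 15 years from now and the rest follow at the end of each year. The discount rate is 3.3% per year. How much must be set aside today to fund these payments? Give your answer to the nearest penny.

Ordinary annuity of 11 payments, first payment at period 15.
Periodic rate r = 0.033 per year.
The ordinary-annuity PV formula values the stream one period before the first payment (period 14); discount that back 14 periods:
PV₀ = 56,650 × [1 − (1+r)^−11] / r × (1+r)^−14 = £327,244.77

£327,244.77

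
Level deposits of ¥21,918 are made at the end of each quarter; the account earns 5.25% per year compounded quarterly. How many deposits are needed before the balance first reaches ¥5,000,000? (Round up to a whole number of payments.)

Periodic rate r = 0.0525/4 per quarter; n is counted in quarters.
Ordinary annuity FV: 5,000,000 = 21,918 × [((1+r)^n − 1)/r].
(1+r)^n = 1 + 5,000,000 × r / 21,918, so n = ln(1 + 5,000,000·r/21,918) / ln(1+r) = 106.20.
Round up to a whole number of payments: n = 107.

107 payments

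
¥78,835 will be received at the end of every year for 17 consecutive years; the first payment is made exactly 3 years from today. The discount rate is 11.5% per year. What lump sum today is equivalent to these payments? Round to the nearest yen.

¥464,750

Ordinary annuity of 17 payments, first payment at period 3.
Periodic rate r = 0.115 per year.
The ordinary-annuity PV formula values the stream one period before the first payment (period 2); discount that back 2 periods:
PV₀ = 78,835 × [1 − (1+r)^−17] / r × (1+r)^−2 = ¥464,750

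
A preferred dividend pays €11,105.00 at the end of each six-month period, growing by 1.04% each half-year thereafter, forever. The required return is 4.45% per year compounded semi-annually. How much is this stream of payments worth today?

Periodic rate r = 0.0445/2 per half-year.
Growing perpetuity (Gordon): PV = PMT₁ / (r − g) = 11,105 / (r − 0.0104) = €937,130.80.

€937,130.80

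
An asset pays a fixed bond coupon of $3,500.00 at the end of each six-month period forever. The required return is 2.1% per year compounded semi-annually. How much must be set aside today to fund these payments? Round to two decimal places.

Periodic rate r = 0.021/2 per half-year.
Level perpetuity: PV = PMT / r = 3,500 / (0.021/2) = $333,333.33.

$333,333.33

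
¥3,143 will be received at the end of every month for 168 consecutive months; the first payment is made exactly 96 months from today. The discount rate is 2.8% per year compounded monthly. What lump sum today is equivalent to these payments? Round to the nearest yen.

Ordinary annuity of 168 payments, first payment at period 96.
Periodic rate r = 0.028/12 per month; n is counted in months.
The ordinary-annuity PV formula values the stream one period before the first payment (period 95); discount that back 95 periods:
PV₀ = 3,143 × [1 − (1+r)^−168] / r × (1+r)^−95 = ¥349,735

¥349,735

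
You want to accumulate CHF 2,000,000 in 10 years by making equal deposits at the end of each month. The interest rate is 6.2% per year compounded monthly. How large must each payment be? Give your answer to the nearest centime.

CHF 12,072.17

Level ordinary annuity; solve FV = PMT × [((1+r)^n − 1)/r] for PMT.
Periodic rate r = 0.062/12 per month; n is counted in months.
With n = 120: PMT = 2,000,000 / ([((1+r)^n − 1)/r]) = CHF 12,072.17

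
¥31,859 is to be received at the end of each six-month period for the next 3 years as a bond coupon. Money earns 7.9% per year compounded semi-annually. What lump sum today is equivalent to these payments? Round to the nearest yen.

This is an ordinary annuity: 6 payments of ¥31,859 at the end of each six-month period.
Periodic rate r = 0.079/2 per half-year; n is counted in half-years.
PV = PMT × [(1 − (1+r)^−n)/r] = 31,859 × [1 − (1+r)^−6] / r = ¥167,281

¥167,281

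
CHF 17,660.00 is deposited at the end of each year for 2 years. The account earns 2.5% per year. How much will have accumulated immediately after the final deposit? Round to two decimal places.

This is an ordinary annuity: 2 deposits of CHF 17,660.00 at the end of each year.
Periodic rate r = 0.025 per year.
FV = PMT × [((1+r)^n − 1)/r] = 17,660 × [(1+r)^2 − 1] / r = CHF 35,761.50

CHF 35,761.50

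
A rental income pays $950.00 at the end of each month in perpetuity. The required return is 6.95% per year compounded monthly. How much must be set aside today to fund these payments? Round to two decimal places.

Periodic rate r = 0.0695/12 per month.
Level perpetuity: PV = PMT / r = 950 / (0.0695/12) = $164,028.78.

$164,028.78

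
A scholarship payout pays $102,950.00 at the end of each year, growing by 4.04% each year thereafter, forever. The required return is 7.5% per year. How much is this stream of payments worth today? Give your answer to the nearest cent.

$2,975,433.53

Periodic rate r = 0.075 per year.
Growing perpetuity (Gordon): PV = PMT₁ / (r − g) = 102,950 / (r − 0.0404) = $2,975,433.53.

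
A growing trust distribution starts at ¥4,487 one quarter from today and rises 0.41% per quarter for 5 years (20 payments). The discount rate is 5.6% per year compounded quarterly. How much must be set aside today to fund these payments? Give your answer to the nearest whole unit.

Periodic rate r = 0.056/4 per quarter; n is counted in quarters.
Growing ordinary annuity: PV = PMT₁ × [1 − ((1+g)/(1+r))^n] / (r − g) = 4,487 × [1 − ((1+0.0041)/(1+r))^20] / (r − 0.0041) = ¥80,754.

¥80,754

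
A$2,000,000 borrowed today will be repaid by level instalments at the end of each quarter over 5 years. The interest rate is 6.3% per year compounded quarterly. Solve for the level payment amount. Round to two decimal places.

A$117,354.55

Level ordinary annuity; solve PV = PMT × [(1 − (1+r)^−n)/r] for PMT.
Periodic rate r = 0.063/4 per quarter; n is counted in quarters.
With n = 20: PMT = 2,000,000 / ([(1 − (1+r)^−n)/r]) = A$117,354.55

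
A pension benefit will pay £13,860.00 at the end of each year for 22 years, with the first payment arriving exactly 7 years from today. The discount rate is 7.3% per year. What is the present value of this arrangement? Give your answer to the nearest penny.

Ordinary annuity of 22 payments, first payment at period 7.
Periodic rate r = 0.073 per year.
The ordinary-annuity PV formula values the stream one period before the first payment (period 6); discount that back 6 periods:
PV₀ = 13,860 × [1 − (1+r)^−22] / r × (1+r)^−6 = £98,003.52

£98,003.52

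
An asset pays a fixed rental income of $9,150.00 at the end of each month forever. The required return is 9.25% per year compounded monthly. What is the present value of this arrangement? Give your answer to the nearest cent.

$1,187,027.03

Periodic rate r = 0.0925/12 per month.
Level perpetuity: PV = PMT / r = 9,150 / (0.0925/12) = $1,187,027.03.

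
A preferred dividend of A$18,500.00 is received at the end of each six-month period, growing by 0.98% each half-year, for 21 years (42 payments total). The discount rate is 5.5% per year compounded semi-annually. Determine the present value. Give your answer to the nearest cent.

Periodic rate r = 0.055/2 per half-year; n is counted in half-years.
Growing ordinary annuity: PV = PMT₁ × [1 − ((1+g)/(1+r))^n] / (r − g) = 18,500 × [1 − ((1+0.0098)/(1+r))^42] / (r − 0.0098) = A$541,410.73.

A$541,410.73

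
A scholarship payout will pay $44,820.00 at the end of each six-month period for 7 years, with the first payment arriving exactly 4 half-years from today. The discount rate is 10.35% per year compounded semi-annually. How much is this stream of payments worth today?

$377,106.68

Ordinary annuity of 14 payments, first payment at period 4.
Periodic rate r = 0.1035/2 per half-year; n is counted in half-years.
The ordinary-annuity PV formula values the stream one period before the first payment (period 3); discount that back 3 periods:
PV₀ = 44,820 × [1 − (1+r)^−14] / r × (1+r)^−3 = $377,106.68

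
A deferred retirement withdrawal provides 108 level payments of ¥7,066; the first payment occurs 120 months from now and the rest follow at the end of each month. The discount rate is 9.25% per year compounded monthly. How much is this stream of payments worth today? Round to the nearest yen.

Ordinary annuity of 108 payments, first payment at period 120.
Periodic rate r = 0.0925/12 per month; n is counted in months.
The ordinary-annuity PV formula values the stream one period before the first payment (period 119); discount that back 119 periods:
PV₀ = 7,066 × [1 − (1+r)^−108] / r × (1+r)^−119 = ¥207,193

¥207,193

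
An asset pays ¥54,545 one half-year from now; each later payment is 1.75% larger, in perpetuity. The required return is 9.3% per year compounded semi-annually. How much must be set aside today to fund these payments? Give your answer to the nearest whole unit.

¥1,880,862

Periodic rate r = 0.093/2 per half-year.
Growing perpetuity (Gordon): PV = PMT₁ / (r − g) = 54,545 / (r − 0.0175) = ¥1,880,862.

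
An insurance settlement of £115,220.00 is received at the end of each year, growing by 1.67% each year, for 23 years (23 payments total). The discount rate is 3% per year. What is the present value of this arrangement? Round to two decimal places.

Periodic rate r = 0.03 per year.
Growing ordinary annuity: PV = PMT₁ × [1 − ((1+g)/(1+r))^n] / (r − g) = 115,220 × [1 − ((1+0.0167)/(1+r))^23] / (r − 0.0167) = £2,238,426.08.

£2,238,426.08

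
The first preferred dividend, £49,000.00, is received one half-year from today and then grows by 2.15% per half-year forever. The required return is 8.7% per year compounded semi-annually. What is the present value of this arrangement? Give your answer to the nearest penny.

£2,227,272.73

Periodic rate r = 0.087/2 per half-year.
Growing perpetuity (Gordon): PV = PMT₁ / (r − g) = 49,000 / (r − 0.0215) = £2,227,272.73.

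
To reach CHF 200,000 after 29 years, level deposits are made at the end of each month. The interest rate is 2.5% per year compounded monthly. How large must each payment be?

CHF 391.91

Level ordinary annuity; solve FV = PMT × [((1+r)^n − 1)/r] for PMT.
Periodic rate r = 0.025/12 per month; n is counted in months.
With n = 348: PMT = 200,000 / ([((1+r)^n − 1)/r]) = CHF 391.91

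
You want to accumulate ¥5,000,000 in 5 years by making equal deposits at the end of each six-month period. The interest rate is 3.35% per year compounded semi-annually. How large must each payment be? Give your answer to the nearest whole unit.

Level ordinary annuity; solve FV = PMT × [((1+r)^n − 1)/r] for PMT.
Periodic rate r = 0.0335/2 per half-year; n is counted in half-years.
With n = 10: PMT = 5,000,000 / ([((1+r)^n − 1)/r]) = ¥463,460

¥463,460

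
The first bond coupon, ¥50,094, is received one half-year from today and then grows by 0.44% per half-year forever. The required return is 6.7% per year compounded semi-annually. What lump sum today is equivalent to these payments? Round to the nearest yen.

Periodic rate r = 0.067/2 per half-year.
Growing perpetuity (Gordon): PV = PMT₁ / (r − g) = 50,094 / (r − 0.0044) = ¥1,721,443.

¥1,721,443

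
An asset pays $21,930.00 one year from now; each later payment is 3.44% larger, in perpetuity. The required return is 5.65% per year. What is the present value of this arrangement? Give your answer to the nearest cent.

Periodic rate r = 0.0565 per year.
Growing perpetuity (Gordon): PV = PMT₁ / (r − g) = 21,930 / (r − 0.0344) = $992,307.69.

$992,307.69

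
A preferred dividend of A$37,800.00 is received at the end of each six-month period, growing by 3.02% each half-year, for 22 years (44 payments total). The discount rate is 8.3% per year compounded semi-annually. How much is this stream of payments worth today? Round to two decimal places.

Periodic rate r = 0.083/2 per half-year; n is counted in half-years.
Growing ordinary annuity: PV = PMT₁ × [1 − ((1+g)/(1+r))^n] / (r − g) = 37,800 × [1 − ((1+0.0302)/(1+r))^44] / (r − 0.0302) = A$1,275,214.03.

A$1,275,214.03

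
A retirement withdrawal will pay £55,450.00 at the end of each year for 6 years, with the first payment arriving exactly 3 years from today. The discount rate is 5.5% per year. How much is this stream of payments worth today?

£248,873.26

Ordinary annuity of 6 payments, first payment at period 3.
Periodic rate r = 0.055 per year.
The ordinary-annuity PV formula values the stream one period before the first payment (period 2); discount that back 2 periods:
PV₀ = 55,450 × [1 − (1+r)^−6] / r × (1+r)^−2 = £248,873.26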